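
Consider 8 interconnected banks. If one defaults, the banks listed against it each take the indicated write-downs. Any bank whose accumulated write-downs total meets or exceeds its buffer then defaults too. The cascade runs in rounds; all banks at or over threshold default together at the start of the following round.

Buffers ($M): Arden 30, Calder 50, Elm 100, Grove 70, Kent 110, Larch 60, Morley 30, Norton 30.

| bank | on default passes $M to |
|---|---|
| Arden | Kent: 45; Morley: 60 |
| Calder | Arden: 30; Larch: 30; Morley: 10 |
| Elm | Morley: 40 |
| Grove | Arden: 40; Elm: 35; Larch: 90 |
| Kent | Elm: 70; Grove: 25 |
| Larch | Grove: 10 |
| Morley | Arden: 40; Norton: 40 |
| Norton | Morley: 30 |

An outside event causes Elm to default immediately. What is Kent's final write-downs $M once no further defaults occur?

Round 1 — Elm defaults (initial).
  Morley: +40 → 40 ≥ 30
Round 2 — Morley defaults.
  Arden: +40 → 40 ≥ 30
  Norton: +40 → 40 ≥ 30
Round 3 — Arden, Norton default.
  Kent: +45 → 45 < 110
No further defaults.

45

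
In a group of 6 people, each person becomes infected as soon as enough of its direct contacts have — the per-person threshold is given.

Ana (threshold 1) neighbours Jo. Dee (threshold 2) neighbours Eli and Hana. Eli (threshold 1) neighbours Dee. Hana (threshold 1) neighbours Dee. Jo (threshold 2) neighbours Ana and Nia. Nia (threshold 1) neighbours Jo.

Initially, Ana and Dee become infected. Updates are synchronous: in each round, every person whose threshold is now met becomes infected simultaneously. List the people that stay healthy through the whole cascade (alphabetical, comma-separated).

Round 1 — Ana, Dee become infected (initial).
Round 2 — checking thresholds:
  Eli: 1 of 1 neighbours ≥ 1, becomes infected.
  Hana: 1 of 1 neighbours ≥ 1, becomes infected.
  Jo: 1 of 2 neighbours < 2, holds.
Round 3 — no new infections; cascade stops.

Jo, Nia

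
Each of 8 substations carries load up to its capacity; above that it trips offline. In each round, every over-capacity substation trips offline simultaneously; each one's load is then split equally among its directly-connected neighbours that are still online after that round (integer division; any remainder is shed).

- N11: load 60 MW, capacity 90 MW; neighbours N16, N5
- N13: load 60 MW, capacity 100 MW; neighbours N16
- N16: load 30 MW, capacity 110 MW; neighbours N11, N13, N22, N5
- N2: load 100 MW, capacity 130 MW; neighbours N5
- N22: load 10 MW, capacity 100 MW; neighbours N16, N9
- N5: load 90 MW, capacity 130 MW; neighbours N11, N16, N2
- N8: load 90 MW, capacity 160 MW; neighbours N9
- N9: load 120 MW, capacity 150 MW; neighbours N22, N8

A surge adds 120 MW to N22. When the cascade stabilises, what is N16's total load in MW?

Round 1 — N22 at 130 > 100. N22 trips offline.
  N22 sheds 130 MW to N16, N9: 65 each.
    N16: 30+65 = 95 ≤ 110
    N9: 120+65 = 185 > 150
Round 2 — N9 trips offline.
  N9 sheds 185 MW to N8: 185 each.
    N8: 90+185 = 275 > 160
Round 3 — N8 trips offline.
  N8 sheds 275 MW: no online neighbours, lost.
No further trips.

95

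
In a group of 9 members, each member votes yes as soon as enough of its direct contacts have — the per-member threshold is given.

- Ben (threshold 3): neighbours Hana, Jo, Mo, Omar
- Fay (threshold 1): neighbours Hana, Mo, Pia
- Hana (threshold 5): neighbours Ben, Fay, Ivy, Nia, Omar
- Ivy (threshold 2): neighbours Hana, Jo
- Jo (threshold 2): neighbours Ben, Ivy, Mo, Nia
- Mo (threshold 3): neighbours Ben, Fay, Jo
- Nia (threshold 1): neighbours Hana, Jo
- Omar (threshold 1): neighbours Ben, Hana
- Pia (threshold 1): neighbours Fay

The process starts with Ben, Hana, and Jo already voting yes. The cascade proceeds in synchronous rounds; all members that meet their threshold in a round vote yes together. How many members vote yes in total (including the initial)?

Round 1 — Ben, Hana, Jo vote yes (initial).
Round 2 — checking thresholds:
  Fay: 1 of 3 neighbours ≥ 1, votes yes.
  Ivy: 2 of 2 neighbours ≥ 2, votes yes.
  Mo: 2 of 3 neighbours < 3, not yet.
  Nia: 2 of 2 neighbours ≥ 1, votes yes.
  Omar: 2 of 2 neighbours ≥ 1, votes yes.
Round 3 — checking thresholds:
  Mo: 3 of 3 neighbours ≥ 3, votes yes.
  Pia: 1 of 1 neighbours ≥ 1, votes yes.
Round 4 — no new yes votes; cascade stops.

9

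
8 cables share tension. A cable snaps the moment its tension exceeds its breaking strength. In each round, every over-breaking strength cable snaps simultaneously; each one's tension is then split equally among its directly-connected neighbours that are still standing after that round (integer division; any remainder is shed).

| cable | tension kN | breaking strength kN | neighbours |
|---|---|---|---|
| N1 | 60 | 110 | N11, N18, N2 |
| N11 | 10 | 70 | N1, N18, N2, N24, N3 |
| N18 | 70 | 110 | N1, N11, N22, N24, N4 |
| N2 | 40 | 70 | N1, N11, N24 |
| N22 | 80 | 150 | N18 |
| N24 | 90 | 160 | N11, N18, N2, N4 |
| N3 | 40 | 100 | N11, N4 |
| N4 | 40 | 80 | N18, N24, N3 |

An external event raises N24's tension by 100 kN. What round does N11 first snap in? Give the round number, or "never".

3

Round 1 — N24 at 190 > 160. N24 snaps.
  N24 sheds 190 kN to N11, N18, N2, N4: 47 each (2 lost).
    N11: 10+47 = 57 ≤ 70
    N18: 70+47 = 117 > 110
    N2: 40+47 = 87 > 70
    N4: 40+47 = 87 > 80
Round 2 — N18, N2, N4 snap.
  N18 sheds 117 kN to N1, N11, N22: 39 each.
    N1: 60+39 = 99 ≤ 110
    N11: 57+39 = 96 > 70
    N22: 80+39 = 119 ≤ 150
  N2 sheds 87 kN to N1, N11: 43 each (1 lost).
    N1: 99+43 = 142 > 110
    N11: 96+43 = 139 > 70
  N4 sheds 87 kN to N3: 87 each.
    N3: 40+87 = 127 > 100
Round 3 — N1, N11, N3 snap.
  N1 sheds 142 kN: no online neighbours, lost.
  N11 sheds 139 kN: no online neighbours, lost.
  N3 sheds 127 kN: no online neighbours, lost.
No further breaks.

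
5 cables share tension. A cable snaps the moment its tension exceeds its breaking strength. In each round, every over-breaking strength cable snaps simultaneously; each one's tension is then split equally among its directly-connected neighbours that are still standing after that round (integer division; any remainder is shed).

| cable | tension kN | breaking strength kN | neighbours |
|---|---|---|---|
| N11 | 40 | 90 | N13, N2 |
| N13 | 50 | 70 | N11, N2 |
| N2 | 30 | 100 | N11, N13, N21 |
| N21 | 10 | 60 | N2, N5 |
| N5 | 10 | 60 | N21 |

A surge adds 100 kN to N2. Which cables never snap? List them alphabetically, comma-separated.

N21, N5

Round 1 — N2 at 130 > 100. N2 snaps.
  N2 sheds 130 kN to N11, N13, N21: 43 each (1 lost).
    N11: 40+43 = 83 ≤ 90
    N13: 50+43 = 93 > 70
    N21: 10+43 = 53 ≤ 60
Round 2 — N13 snaps.
  N13 sheds 93 kN to N11: 93 each.
    N11: 83+93 = 176 > 90
Round 3 — N11 snaps.
  N11 sheds 176 kN: no online neighbours, lost.
No further breaks.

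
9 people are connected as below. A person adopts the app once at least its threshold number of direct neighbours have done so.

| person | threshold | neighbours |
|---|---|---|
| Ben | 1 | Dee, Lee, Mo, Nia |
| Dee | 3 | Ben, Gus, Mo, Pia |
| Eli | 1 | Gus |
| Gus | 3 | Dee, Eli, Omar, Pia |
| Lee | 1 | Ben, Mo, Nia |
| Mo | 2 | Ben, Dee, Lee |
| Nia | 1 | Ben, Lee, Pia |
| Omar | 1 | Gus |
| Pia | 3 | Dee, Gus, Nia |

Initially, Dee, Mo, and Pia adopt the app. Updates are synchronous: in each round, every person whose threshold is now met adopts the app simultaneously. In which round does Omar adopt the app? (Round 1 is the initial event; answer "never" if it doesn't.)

Round 1 — Dee, Mo, Pia adopt the app (initial).
Round 2 — checking thresholds:
  Ben: 2 of 4 neighbours ≥ 1, adopts the app.
  Gus: 2 of 4 neighbours < 3, below threshold.
  Lee: 1 of 3 neighbours ≥ 1, adopts the app.
  Nia: 1 of 3 neighbours ≥ 1, adopts the app.
Round 3 — no new adoptions; cascade stops.

never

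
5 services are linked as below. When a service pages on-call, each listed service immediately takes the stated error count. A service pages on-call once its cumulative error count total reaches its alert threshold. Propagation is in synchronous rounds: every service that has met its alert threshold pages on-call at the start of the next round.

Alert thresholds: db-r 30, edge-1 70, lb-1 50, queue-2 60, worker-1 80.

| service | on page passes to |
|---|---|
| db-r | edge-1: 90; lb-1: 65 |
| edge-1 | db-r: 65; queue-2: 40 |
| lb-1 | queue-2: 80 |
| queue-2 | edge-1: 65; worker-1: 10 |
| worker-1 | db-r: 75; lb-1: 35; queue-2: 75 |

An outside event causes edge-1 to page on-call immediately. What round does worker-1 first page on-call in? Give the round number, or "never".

Round 1 — edge-1 pages on-call (initial).
  db-r: +65 → 65 ≥ 30
  queue-2: +40 → 40 < 60
Round 2 — db-r pages on-call.
  lb-1: +65 → 65 ≥ 50
Round 3 — lb-1 pages on-call.
  queue-2: +80 → 120 ≥ 60
Round 4 — queue-2 pages on-call.
  worker-1: +10 → 10 < 80
No further pages.

never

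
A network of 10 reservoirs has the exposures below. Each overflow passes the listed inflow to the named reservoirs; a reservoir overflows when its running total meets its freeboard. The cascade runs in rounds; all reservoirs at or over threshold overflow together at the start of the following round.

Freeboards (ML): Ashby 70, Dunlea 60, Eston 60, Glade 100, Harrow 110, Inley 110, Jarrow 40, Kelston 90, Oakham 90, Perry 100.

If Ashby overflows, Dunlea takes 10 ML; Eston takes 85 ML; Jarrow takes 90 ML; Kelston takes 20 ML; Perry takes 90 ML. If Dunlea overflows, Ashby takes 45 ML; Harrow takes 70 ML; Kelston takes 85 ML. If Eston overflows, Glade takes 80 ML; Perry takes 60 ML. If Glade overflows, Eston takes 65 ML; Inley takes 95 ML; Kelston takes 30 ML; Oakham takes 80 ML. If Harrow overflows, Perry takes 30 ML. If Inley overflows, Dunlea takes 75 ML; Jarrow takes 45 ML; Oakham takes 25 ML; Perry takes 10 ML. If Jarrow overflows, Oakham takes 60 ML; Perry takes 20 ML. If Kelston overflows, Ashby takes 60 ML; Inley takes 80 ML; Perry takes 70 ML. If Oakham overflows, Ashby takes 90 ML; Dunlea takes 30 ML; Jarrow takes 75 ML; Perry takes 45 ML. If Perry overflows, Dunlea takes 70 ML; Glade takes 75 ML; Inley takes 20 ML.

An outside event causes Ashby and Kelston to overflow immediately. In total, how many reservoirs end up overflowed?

Round 1 — Ashby, Kelston overflow (initial).
  Dunlea: +10 → 10 < 60
  Eston: +85 → 85 ≥ 60
  Inley: +80 → 80 < 110
  Jarrow: +90 → 90 ≥ 40
  Perry: +90+70 → 160 ≥ 100
Round 2 — Eston, Jarrow, Perry overflow.
  Dunlea: +70 → 80 ≥ 60
  Glade: +80+75 → 155 ≥ 100
  Inley: +20 → 100 < 110
  Oakham: +60 → 60 < 90
Round 3 — Dunlea, Glade overflow.
  Harrow: +70 → 70 < 110
  Inley: +95 → 195 ≥ 110
  Oakham: +80 → 140 ≥ 90
Round 4 — Inley, Oakham overflow.
No further overflows.

9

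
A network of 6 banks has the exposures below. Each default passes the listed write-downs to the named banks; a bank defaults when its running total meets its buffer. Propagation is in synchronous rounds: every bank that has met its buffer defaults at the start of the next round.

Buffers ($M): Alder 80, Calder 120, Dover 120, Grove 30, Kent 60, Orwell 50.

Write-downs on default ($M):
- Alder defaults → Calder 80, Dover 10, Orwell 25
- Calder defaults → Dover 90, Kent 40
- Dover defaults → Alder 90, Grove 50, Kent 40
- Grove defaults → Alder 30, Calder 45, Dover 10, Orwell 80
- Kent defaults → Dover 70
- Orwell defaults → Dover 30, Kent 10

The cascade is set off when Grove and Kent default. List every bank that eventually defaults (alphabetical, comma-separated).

Grove, Kent, Orwell

Round 1 — Grove, Kent default (initial).
  Alder: +30 → 30 < 80
  Calder: +45 → 45 < 120
  Dover: +10+70 → 80 < 120
  Orwell: +80 → 80 ≥ 50
Round 2 — Orwell defaults.
  Dover: +30 → 110 < 120
No further defaults.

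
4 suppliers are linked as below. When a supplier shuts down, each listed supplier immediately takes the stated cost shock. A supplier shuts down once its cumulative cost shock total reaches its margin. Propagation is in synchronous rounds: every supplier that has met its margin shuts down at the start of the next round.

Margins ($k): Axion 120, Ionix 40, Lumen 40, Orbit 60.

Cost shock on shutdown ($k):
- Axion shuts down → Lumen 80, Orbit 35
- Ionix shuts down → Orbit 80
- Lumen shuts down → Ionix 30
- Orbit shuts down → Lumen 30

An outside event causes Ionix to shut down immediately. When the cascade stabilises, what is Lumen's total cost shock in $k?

30

Round 1 — Ionix shuts down (initial).
  Orbit: +80 → 80 ≥ 60
Round 2 — Orbit shuts down.
  Lumen: +30 → 30 < 40
No further shutdowns.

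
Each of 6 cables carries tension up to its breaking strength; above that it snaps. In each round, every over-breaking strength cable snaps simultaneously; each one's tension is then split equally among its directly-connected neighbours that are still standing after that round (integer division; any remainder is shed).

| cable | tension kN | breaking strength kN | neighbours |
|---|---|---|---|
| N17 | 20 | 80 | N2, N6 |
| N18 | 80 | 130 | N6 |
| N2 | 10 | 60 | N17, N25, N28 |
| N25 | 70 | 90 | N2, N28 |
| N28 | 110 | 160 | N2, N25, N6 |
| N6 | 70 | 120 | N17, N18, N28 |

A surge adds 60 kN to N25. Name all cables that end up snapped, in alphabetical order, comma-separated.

Round 1 — N25 at 130 > 90. N25 snaps.
  N25 sheds 130 kN to N2, N28: 65 each.
    N2: 10+65 = 75 > 60
    N28: 110+65 = 175 > 160
Round 2 — N2, N28 snap.
  N2 sheds 75 kN to N17: 75 each.
    N17: 20+75 = 95 > 80
  N28 sheds 175 kN to N6: 175 each.
    N6: 70+175 = 245 > 120
Round 3 — N17, N6 snap.
  N17 sheds 95 kN: no online neighbours, lost.
  N6 sheds 245 kN to N18: 245 each.
    N18: 80+245 = 325 > 130
Round 4 — N18 snaps.
  N18 sheds 325 kN: no online neighbours, lost.
No further breaks.

N17, N18, N2, N25, N28, N6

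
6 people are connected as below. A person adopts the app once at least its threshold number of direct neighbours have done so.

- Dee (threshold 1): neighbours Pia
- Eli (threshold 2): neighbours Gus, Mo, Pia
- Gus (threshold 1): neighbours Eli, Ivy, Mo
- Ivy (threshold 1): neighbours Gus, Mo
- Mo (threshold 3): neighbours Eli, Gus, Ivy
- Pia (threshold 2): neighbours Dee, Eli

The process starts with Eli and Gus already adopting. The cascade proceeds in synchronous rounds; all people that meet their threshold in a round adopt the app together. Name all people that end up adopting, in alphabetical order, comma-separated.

Eli, Gus, Ivy, Mo

Round 1 — Eli, Gus adopt the app (initial).
Round 2 — checking thresholds:
  Ivy: 1 of 2 neighbours ≥ 1, adopts the app.
  Mo: 2 of 3 neighbours < 3, below threshold.
  Pia: 1 of 2 neighbours < 2, below threshold.
Round 3 — checking thresholds:
  Mo: 3 of 3 neighbours ≥ 3, adopts the app.
  Pia: 1 of 2 neighbours < 2, below threshold.
Round 4 — no new adoptions; cascade stops.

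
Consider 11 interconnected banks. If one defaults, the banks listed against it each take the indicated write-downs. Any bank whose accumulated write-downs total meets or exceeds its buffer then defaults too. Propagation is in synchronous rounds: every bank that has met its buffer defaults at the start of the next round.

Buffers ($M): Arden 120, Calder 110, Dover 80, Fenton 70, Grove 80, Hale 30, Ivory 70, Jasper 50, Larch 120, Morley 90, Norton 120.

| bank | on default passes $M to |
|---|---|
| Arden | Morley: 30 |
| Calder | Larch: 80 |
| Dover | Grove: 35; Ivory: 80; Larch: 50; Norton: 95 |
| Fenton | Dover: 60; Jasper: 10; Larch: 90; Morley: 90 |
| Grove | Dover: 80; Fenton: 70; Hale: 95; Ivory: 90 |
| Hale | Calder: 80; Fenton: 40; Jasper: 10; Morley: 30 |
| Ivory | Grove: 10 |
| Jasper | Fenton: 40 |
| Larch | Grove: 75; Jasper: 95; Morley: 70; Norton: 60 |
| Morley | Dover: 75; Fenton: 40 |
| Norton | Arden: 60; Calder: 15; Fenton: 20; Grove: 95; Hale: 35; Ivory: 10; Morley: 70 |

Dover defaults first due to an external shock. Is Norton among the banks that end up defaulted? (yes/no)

Round 1 — Dover defaults (initial).
  Grove: +35 → 35 < 80
  Ivory: +80 → 80 ≥ 70
  Larch: +50 → 50 < 120
  Norton: +95 → 95 < 120
Round 2 — Ivory defaults.
  Grove: +10 → 45 < 80
No further defaults.

no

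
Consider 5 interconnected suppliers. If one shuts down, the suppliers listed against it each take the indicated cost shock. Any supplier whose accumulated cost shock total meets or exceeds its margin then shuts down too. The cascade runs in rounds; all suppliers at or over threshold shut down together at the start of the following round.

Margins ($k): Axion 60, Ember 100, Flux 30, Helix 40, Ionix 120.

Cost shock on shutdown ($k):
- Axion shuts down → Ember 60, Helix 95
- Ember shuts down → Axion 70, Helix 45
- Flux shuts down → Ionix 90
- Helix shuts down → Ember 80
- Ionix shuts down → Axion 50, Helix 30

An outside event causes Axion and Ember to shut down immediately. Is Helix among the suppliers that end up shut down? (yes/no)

yes

Round 1 — Axion, Ember shut down (initial).
  Helix: +95+45 → 140 ≥ 40
Round 2 — Helix shuts down.
No further shutdowns.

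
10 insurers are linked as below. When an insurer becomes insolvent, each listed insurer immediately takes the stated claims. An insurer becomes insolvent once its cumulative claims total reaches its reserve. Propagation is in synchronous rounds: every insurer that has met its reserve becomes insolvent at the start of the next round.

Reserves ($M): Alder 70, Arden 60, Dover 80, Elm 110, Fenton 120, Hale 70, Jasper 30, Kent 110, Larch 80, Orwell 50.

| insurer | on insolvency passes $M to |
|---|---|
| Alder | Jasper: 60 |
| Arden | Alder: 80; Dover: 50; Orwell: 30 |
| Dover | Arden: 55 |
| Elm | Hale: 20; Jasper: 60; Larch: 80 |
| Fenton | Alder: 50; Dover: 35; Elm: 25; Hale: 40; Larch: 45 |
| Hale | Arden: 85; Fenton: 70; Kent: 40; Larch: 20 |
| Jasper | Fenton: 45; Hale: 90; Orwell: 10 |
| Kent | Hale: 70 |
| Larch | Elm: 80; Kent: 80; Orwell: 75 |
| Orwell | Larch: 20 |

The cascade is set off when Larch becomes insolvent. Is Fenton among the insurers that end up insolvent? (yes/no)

no

Round 1 — Larch becomes insolvent (initial).
  Elm: +80 → 80 < 110
  Kent: +80 → 80 < 110
  Orwell: +75 → 75 ≥ 50
Round 2 — Orwell becomes insolvent.
No further insolvencies.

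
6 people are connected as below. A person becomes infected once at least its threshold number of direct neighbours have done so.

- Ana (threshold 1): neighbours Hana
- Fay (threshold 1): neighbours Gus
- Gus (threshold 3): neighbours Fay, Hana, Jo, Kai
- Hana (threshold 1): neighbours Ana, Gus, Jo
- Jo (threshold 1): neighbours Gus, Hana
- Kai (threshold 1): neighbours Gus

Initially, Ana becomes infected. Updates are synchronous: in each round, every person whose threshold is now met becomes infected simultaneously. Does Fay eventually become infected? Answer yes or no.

no

Round 1 — Ana becomes infected (initial).
Round 2 — checking thresholds:
  Hana: 1 of 3 neighbours ≥ 1, becomes infected.
Round 3 — checking thresholds:
  Gus: 1 of 4 neighbours < 3, not yet.
  Jo: 1 of 2 neighbours ≥ 1, becomes infected.
Round 4 — no new infections; cascade stops.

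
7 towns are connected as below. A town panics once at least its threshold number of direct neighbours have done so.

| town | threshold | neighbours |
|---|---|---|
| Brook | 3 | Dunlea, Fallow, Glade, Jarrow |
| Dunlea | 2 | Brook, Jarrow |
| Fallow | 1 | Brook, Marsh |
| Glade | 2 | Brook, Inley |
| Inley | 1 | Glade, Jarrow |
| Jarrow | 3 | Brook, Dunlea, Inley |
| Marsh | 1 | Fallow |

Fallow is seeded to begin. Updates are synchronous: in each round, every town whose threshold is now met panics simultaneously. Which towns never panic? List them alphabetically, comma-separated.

Brook, Dunlea, Glade, Inley, Jarrow

Round 1 — Fallow panics (initial).
Round 2 — checking thresholds:
  Brook: 1 of 4 neighbours < 3, not yet.
  Marsh: 1 of 1 neighbours ≥ 1, panics.
Round 3 — no new panics; cascade stops.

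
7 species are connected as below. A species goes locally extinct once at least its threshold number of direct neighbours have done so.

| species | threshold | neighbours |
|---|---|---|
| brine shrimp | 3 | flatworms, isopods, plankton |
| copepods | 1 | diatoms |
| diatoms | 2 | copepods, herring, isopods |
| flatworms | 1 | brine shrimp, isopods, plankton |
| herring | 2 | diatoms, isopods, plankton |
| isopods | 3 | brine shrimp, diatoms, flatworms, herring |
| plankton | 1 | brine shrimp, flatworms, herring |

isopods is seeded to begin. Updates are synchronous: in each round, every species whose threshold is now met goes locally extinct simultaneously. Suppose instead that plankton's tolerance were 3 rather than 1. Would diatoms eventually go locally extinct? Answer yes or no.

With plankton's tolerance at 3:
Round 1 — isopods goes locally extinct (initial).
Round 2 — checking thresholds:
  brine shrimp: 1 of 3 neighbours < 3, holds.
  diatoms: 1 of 3 neighbours < 2, holds.
  flatworms: 1 of 3 neighbours ≥ 1, goes locally extinct.
  herring: 1 of 3 neighbours < 2, holds.
Round 3 — no new extinctions; cascade stops.

no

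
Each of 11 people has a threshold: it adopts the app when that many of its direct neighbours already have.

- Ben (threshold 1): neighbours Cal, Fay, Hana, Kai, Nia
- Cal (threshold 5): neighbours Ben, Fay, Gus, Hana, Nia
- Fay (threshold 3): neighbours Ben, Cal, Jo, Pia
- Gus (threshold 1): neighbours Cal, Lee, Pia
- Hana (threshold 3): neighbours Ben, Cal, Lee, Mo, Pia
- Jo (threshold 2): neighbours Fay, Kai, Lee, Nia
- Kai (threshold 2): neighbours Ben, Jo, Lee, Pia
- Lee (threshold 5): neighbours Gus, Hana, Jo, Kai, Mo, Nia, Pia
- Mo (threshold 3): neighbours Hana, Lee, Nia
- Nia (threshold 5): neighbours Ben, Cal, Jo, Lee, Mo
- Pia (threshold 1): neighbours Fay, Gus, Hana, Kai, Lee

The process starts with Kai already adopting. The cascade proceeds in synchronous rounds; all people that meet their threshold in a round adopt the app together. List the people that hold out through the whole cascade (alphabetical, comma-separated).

Round 1 — Kai adopts the app (initial).
Round 2 — checking thresholds:
  Ben: 1 of 5 neighbours ≥ 1, adopts the app.
  Jo: 1 of 4 neighbours < 2, holds.
  Lee: 1 of 7 neighbours < 5, holds.
  Pia: 1 of 5 neighbours ≥ 1, adopts the app.
Round 3 — checking thresholds:
  Cal: 1 of 5 neighbours < 5, holds.
  Fay: 2 of 4 neighbours < 3, holds.
  Gus: 1 of 3 neighbours ≥ 1, adopts the app.
  Hana: 2 of 5 neighbours < 3, holds.
  Jo: 1 of 4 neighbours < 2, holds.
  Lee: 2 of 7 neighbours < 5, holds.
  Nia: 1 of 5 neighbours < 5, holds.
Round 4 — no new adoptions; cascade stops.

Cal, Fay, Hana, Jo, Lee, Mo, Nia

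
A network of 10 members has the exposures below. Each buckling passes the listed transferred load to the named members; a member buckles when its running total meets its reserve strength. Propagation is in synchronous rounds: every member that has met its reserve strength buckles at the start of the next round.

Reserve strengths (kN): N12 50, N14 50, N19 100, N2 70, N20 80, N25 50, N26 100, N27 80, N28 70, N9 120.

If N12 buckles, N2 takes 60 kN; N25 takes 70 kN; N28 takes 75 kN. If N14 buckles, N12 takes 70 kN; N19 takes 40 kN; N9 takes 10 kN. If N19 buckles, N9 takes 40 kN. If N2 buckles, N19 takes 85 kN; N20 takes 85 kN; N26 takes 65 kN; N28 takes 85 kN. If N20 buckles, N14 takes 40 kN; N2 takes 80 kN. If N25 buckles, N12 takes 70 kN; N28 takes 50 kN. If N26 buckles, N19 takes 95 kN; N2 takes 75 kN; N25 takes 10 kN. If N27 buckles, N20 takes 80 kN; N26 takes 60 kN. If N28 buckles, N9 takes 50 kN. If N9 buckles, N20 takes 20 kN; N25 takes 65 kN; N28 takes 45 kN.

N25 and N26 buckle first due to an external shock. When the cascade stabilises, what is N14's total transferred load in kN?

40

Round 1 — N25, N26 buckle (initial).
  N12: +70 → 70 ≥ 50
  N19: +95 → 95 < 100
  N2: +75 → 75 ≥ 70
  N28: +50 → 50 < 70
Round 2 — N12, N2 buckle.
  N19: +85 → 180 ≥ 100
  N20: +85 → 85 ≥ 80
  N28: +75+85 → 210 ≥ 70
Round 3 — N19, N20, N28 buckle.
  N14: +40 → 40 < 50
  N9: +40+50 → 90 < 120
No further bucklings.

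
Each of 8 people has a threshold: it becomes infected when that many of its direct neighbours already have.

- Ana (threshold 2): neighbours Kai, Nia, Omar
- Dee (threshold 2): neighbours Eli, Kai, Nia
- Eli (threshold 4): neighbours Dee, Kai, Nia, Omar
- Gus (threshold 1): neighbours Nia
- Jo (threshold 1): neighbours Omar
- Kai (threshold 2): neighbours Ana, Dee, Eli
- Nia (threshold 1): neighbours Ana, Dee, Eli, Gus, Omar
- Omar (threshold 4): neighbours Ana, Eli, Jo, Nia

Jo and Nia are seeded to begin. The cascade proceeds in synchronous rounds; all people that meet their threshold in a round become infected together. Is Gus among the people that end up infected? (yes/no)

Round 1 — Jo, Nia become infected (initial).
Round 2 — checking thresholds:
  Ana: 1 of 3 neighbours < 2, below threshold.
  Dee: 1 of 3 neighbours < 2, below threshold.
  Eli: 1 of 4 neighbours < 4, below threshold.
  Gus: 1 of 1 neighbours ≥ 1, becomes infected.
  Omar: 2 of 4 neighbours < 4, below threshold.
Round 3 — no new infections; cascade stops.

yes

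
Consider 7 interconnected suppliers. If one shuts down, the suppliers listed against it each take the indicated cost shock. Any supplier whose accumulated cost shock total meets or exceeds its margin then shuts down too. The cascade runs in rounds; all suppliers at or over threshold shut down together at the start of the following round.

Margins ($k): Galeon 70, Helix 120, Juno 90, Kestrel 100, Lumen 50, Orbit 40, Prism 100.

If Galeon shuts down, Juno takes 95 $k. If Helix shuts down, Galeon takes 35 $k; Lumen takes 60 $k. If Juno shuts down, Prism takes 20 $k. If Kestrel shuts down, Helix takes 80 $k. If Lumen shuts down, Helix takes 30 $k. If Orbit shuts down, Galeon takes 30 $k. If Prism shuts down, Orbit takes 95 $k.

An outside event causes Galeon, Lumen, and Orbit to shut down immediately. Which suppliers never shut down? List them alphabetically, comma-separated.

Helix, Kestrel, Prism

Round 1 — Galeon, Lumen, Orbit shut down (initial).
  Helix: +30 → 30 < 120
  Juno: +95 → 95 ≥ 90
Round 2 — Juno shuts down.
  Prism: +20 → 20 < 100
No further shutdowns.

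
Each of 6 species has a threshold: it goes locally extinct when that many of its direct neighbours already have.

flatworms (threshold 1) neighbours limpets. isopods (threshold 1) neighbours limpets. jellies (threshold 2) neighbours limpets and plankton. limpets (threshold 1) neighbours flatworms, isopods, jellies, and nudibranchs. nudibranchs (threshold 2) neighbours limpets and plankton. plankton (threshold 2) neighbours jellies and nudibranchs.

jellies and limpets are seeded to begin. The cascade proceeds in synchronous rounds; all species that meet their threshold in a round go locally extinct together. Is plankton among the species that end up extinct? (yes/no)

no

Round 1 — jellies, limpets go locally extinct (initial).
Round 2 — checking thresholds:
  flatworms: 1 of 1 neighbours ≥ 1, goes locally extinct.
  isopods: 1 of 1 neighbours ≥ 1, goes locally extinct.
  nudibranchs: 1 of 2 neighbours < 2, holds.
  plankton: 1 of 2 neighbours < 2, holds.
Round 3 — no new extinctions; cascade stops.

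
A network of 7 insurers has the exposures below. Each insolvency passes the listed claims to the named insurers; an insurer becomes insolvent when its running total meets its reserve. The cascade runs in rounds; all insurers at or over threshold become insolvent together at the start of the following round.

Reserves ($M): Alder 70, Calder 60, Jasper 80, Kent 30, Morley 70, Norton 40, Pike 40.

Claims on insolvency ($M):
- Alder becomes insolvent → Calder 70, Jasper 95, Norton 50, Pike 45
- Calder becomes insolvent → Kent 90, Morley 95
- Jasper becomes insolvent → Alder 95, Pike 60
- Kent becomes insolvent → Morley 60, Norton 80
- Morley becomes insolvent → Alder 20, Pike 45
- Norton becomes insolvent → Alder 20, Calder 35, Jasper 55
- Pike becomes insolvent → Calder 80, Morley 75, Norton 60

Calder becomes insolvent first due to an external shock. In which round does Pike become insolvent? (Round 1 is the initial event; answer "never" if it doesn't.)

Round 1 — Calder becomes insolvent (initial).
  Kent: +90 → 90 ≥ 30
  Morley: +95 → 95 ≥ 70
Round 2 — Kent, Morley become insolvent.
  Alder: +20 → 20 < 70
  Norton: +80 → 80 ≥ 40
  Pike: +45 → 45 ≥ 40
Round 3 — Norton, Pike become insolvent.
  Alder: +20 → 40 < 70
  Jasper: +55 → 55 < 80
No further insolvencies.

3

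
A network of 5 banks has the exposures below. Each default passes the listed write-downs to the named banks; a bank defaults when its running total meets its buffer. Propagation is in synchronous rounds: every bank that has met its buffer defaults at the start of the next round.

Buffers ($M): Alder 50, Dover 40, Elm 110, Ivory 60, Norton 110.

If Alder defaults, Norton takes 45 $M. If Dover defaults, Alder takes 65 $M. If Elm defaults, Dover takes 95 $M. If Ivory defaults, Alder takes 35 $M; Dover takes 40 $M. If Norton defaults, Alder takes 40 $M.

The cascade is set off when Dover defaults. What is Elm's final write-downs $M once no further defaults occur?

0

Round 1 — Dover defaults (initial).
  Alder: +65 → 65 ≥ 50
Round 2 — Alder defaults.
  Norton: +45 → 45 < 110
No further defaults.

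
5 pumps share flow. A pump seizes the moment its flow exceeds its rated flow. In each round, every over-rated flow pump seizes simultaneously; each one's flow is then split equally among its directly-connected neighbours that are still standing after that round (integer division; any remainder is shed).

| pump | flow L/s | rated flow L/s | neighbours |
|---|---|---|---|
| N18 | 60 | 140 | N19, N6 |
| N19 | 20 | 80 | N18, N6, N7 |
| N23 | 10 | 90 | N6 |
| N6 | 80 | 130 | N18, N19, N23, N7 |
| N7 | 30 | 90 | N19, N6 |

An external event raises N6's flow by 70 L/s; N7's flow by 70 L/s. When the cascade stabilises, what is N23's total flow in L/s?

Round 1 — N6 at 150 > 130; N7 at 100 > 90. N6, N7 seize.
  N6 sheds 150 L/s to N18, N19, N23: 50 each.
    N18: 60+50 = 110 ≤ 140
    N19: 20+50 = 70 ≤ 80
    N23: 10+50 = 60 ≤ 90
  N7 sheds 100 L/s to N19: 100 each.
    N19: 70+100 = 170 > 80
Round 2 — N19 seizes.
  N19 sheds 170 L/s to N18: 170 each.
    N18: 110+170 = 280 > 140
Round 3 — N18 seizes.
  N18 sheds 280 L/s: no online neighbours, lost.
No further seizures.

60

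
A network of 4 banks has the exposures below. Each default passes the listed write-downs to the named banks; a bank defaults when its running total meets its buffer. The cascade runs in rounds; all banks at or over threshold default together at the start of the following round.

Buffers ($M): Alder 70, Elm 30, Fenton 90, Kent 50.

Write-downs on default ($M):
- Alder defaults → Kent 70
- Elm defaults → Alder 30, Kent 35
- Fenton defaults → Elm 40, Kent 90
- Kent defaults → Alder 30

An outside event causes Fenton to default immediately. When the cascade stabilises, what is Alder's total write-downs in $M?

Round 1 — Fenton defaults (initial).
  Elm: +40 → 40 ≥ 30
  Kent: +90 → 90 ≥ 50
Round 2 — Elm, Kent default.
  Alder: +30+30 → 60 < 70
No further defaults.

60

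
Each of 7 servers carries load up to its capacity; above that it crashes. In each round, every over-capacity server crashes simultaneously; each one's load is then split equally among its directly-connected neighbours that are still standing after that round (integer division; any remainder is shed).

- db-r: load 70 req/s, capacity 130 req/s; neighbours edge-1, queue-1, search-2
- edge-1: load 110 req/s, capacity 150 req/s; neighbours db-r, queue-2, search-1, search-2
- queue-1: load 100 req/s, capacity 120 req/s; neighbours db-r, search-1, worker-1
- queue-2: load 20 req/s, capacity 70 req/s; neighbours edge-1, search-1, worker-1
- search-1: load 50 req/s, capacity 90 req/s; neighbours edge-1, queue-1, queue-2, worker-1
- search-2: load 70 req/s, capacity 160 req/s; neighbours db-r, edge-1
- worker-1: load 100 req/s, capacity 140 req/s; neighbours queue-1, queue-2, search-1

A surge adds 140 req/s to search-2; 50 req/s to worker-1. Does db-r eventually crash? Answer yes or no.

Round 1 — search-2 at 210 > 160; worker-1 at 150 > 140. search-2, worker-1 crash.
  search-2 sheds 210 req/s to db-r, edge-1: 105 each.
    db-r: 70+105 = 175 > 130
    edge-1: 110+105 = 215 > 150
  worker-1 sheds 150 req/s to queue-1, queue-2, search-1: 50 each.
    queue-1: 100+50 = 150 > 120
    queue-2: 20+50 = 70 ≤ 70
    search-1: 50+50 = 100 > 90
Round 2 — db-r, edge-1, queue-1, search-1 crash.
  db-r sheds 175 req/s: no online neighbours, lost.
  edge-1 sheds 215 req/s to queue-2: 215 each.
    queue-2: 70+215 = 285 > 70
  queue-1 sheds 150 req/s: no online neighbours, lost.
  search-1 sheds 100 req/s to queue-2: 100 each.
    queue-2: 285+100 = 385 > 70
Round 3 — queue-2 crashes.
  queue-2 sheds 385 req/s: no online neighbours, lost.
No further crashes.

yes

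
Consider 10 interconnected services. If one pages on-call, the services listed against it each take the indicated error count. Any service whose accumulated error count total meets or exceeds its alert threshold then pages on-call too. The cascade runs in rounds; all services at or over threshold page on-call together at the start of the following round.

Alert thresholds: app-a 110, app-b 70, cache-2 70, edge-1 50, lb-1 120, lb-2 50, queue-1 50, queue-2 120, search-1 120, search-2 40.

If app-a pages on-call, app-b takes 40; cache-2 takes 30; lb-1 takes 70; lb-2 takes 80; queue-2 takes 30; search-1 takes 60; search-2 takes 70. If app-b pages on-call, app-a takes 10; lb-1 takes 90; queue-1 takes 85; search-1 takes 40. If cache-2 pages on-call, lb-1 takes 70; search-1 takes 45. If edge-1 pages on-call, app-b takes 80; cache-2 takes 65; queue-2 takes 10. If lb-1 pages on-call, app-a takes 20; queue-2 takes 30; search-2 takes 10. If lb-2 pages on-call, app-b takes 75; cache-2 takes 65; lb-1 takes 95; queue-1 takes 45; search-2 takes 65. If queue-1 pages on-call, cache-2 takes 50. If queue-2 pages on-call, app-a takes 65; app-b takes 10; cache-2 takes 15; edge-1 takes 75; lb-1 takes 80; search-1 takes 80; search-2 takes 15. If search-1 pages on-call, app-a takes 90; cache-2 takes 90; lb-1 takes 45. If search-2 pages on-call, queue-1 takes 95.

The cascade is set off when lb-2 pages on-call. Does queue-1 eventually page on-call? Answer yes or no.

yes

Round 1 — lb-2 pages on-call (initial).
  app-b: +75 → 75 ≥ 70
  cache-2: +65 → 65 < 70
  lb-1: +95 → 95 < 120
  queue-1: +45 → 45 < 50
  search-2: +65 → 65 ≥ 40
Round 2 — app-b, search-2 page on-call.
  app-a: +10 → 10 < 110
  lb-1: +90 → 185 ≥ 120
  queue-1: +85+95 → 225 ≥ 50
  search-1: +40 → 40 < 120
Round 3 — lb-1, queue-1 page on-call.
  app-a: +20 → 30 < 110
  cache-2: +50 → 115 ≥ 70
  queue-2: +30 → 30 < 120
Round 4 — cache-2 pages on-call.
  search-1: +45 → 85 < 120
No further pages.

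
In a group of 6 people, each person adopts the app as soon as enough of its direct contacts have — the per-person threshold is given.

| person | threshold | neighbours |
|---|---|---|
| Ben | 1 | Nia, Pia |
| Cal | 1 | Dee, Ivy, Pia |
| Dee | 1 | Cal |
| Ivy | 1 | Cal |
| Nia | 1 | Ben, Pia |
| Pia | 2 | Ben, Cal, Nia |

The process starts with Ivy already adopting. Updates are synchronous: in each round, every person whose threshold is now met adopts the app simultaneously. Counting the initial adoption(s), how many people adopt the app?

Round 1 — Ivy adopts the app (initial).
Round 2 — checking thresholds:
  Cal: 1 of 3 neighbours ≥ 1, adopts the app.
Round 3 — checking thresholds:
  Dee: 1 of 1 neighbours ≥ 1, adopts the app.
  Pia: 1 of 3 neighbours < 2, below threshold.
Round 4 — no new adoptions; cascade stops.

3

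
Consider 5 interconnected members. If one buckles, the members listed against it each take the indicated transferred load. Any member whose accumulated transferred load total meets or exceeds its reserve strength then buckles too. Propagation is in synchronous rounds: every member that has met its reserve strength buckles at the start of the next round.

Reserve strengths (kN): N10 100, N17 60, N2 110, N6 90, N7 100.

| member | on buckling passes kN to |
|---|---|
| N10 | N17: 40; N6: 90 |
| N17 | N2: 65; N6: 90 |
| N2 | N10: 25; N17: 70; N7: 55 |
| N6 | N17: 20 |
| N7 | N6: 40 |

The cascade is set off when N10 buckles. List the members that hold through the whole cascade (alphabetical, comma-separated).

N2, N7

Round 1 — N10 buckles (initial).
  N17: +40 → 40 < 60
  N6: +90 → 90 ≥ 90
Round 2 — N6 buckles.
  N17: +20 → 60 ≥ 60
Round 3 — N17 buckles.
  N2: +65 → 65 < 110
No further bucklings.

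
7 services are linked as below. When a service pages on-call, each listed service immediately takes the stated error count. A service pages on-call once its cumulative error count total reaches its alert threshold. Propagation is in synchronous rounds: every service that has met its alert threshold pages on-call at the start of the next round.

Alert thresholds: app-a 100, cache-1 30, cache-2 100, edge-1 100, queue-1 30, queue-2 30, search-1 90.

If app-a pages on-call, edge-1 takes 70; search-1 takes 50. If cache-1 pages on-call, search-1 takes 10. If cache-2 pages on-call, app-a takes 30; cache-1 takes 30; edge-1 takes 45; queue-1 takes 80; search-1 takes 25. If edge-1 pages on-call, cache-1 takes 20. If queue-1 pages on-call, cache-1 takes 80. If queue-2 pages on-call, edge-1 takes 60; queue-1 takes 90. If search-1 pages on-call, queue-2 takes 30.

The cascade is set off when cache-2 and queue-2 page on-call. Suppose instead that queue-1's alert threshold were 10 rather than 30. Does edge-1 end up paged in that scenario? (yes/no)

yes

With queue-1's alert threshold at 10:
Round 1 — cache-2, queue-2 page on-call (initial).
  app-a: +30 → 30 < 100
  cache-1: +30 → 30 ≥ 30
  edge-1: +45+60 → 105 ≥ 100
  queue-1: +80+90 → 170 ≥ 10
  search-1: +25 → 25 < 90
Round 2 — cache-1, edge-1, queue-1 page on-call.
  search-1: +10 → 35 < 90
No further pages.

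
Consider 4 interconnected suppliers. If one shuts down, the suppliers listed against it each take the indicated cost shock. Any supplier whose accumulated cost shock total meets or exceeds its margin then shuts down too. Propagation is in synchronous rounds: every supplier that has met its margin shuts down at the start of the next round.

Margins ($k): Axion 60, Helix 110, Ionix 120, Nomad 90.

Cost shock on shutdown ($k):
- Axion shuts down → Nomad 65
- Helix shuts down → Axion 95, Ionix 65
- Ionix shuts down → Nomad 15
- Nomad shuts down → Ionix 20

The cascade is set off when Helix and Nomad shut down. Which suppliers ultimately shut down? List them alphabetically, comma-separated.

Round 1 — Helix, Nomad shut down (initial).
  Axion: +95 → 95 ≥ 60
  Ionix: +65+20 → 85 < 120
Round 2 — Axion shuts down.
No further shutdowns.

Axion, Helix, Nomad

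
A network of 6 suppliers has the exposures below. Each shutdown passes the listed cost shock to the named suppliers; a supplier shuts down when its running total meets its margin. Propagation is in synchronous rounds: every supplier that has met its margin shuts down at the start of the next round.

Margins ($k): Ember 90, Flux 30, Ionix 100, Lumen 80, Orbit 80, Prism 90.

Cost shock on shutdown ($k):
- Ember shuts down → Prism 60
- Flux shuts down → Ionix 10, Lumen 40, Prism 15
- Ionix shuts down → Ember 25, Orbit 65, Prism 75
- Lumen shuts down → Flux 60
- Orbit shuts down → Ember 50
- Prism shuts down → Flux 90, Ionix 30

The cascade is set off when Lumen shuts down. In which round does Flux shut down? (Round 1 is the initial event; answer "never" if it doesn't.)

2

Round 1 — Lumen shuts down (initial).
  Flux: +60 → 60 ≥ 30
Round 2 — Flux shuts down.
  Ionix: +10 → 10 < 100
  Prism: +15 → 15 < 90
No further shutdowns.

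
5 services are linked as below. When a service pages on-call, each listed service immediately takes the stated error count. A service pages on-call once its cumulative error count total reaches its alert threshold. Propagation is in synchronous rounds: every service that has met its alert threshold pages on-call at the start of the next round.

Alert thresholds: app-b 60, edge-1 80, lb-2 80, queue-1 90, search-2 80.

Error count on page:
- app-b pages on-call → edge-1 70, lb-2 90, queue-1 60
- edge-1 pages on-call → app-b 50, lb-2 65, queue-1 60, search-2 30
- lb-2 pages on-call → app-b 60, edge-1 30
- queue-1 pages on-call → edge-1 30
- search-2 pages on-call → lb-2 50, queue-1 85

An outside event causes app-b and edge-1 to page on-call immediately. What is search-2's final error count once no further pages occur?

Round 1 — app-b, edge-1 page on-call (initial).
  lb-2: +90+65 → 155 ≥ 80
  queue-1: +60+60 → 120 ≥ 90
  search-2: +30 → 30 < 80
Round 2 — lb-2, queue-1 page on-call.
No further pages.

30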